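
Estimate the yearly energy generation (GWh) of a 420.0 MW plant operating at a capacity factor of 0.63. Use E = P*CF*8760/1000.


E = 420.0 * 0.63 * 8760 / 1000 = 2317.8960 GWh


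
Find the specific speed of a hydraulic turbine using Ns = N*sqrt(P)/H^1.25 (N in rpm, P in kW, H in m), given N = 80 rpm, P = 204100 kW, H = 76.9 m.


Ns = 80 * 204100^0.5 / 76.9^1.25 = 158.7097


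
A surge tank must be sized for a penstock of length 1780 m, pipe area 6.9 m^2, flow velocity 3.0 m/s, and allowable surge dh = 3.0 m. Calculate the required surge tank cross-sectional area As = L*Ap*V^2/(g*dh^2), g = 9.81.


As = 1780 * 6.9 * 3.0^2 / (9.81 * 3.0^2) = 1251.9878 m^2


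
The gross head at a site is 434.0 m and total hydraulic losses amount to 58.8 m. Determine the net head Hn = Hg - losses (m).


Hn = 434.0 - 58.8 = 375.2000 m


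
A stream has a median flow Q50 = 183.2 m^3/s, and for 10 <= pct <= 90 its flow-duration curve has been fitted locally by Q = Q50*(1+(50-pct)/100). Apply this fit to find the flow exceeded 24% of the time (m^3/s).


Q = 183.2 * (1 + (50 - 24)/100) = 230.8320 m^3/s


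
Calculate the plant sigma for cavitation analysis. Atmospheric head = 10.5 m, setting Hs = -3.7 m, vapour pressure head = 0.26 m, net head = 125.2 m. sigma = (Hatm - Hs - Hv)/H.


sigma = (10.5 - (-3.7) - 0.26) / 125.2 = 0.1113


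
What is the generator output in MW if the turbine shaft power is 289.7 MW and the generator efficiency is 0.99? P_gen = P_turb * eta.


P_gen = 289.7 * 0.99 = 286.8030 MW


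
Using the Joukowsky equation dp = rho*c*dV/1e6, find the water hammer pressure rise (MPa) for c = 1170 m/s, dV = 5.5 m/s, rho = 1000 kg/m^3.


dp = 1000 * 1170 * 5.5 / 1e6 = 6.4350 MPa


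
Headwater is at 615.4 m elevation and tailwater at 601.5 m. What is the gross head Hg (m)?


Hg = 615.4 - 601.5 = 13.9000 m


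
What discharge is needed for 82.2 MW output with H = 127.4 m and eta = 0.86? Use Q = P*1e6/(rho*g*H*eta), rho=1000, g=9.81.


Q = 82.2 * 1e6 / (1000 * 9.81 * 127.4 * 0.86) = 76.4777 m^3/s


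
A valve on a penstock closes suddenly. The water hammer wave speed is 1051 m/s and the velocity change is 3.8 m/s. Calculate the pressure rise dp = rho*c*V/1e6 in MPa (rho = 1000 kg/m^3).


dp = 1000 * 1051 * 3.8 / 1e6 = 3.9938 MPa


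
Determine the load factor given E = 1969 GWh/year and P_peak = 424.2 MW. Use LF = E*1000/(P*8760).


LF = 1969 * 1000 / (424.2 * 8760) = 0.5299


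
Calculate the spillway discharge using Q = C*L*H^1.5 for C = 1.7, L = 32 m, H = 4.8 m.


Q = 1.7 * 32 * 4.8^1.5 = 572.0853 m^3/s


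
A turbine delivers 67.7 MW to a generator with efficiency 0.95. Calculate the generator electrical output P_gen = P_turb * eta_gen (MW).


P_gen = 67.7 * 0.95 = 64.3150 MW


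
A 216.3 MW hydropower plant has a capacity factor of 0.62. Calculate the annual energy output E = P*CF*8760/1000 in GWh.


E = 216.3 * 0.62 * 8760 / 1000 = 1174.7686 GWh


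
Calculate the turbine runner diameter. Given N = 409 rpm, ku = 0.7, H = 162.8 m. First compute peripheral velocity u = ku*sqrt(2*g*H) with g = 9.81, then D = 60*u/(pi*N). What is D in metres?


u = 0.7 * sqrt(2*9.81*162.8) = 39.5617 m/s
D = 60 * 39.5617 / (pi * 409) = 1.8474 m


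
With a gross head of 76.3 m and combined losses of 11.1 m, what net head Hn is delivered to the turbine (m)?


Hn = 76.3 - 11.1 = 65.2000 m


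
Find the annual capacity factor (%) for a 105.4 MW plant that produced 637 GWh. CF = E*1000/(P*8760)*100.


CF = 637 * 1000 / (105.4 * 8760) * 100 = 68.9914 %


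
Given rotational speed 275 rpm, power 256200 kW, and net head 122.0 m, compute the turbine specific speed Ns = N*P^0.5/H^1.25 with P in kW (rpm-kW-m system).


Ns = 275 * 256200^0.5 / 122.0^1.25 = 343.2989


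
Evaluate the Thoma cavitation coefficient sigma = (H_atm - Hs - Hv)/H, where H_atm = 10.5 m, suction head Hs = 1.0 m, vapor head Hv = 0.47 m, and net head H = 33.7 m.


sigma = (10.5 - 1.0 - 0.47) / 33.7 = 0.2680


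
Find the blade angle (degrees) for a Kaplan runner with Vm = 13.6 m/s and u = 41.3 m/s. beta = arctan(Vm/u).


beta = arctan(13.6 / 41.3) = 18.2266 degrees


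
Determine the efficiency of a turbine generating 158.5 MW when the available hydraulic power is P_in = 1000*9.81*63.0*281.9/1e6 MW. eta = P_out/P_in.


P_in = 1000 * 9.81 * 63.0 * 281.9 / 1e6 = 174.2227 MW
eta = 158.5 / 174.2227 = 0.9098


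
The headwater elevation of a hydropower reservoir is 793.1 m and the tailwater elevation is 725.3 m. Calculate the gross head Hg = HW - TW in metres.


Hg = 793.1 - 725.3 = 67.8000 m


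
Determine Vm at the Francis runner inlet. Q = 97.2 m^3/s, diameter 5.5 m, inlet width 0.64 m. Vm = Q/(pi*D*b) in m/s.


Vm = 97.2 / (pi * 5.5 * 0.64) = 8.7897 m/s


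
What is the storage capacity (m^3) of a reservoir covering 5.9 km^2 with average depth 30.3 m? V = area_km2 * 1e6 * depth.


V = 5.9 * 1e6 * 30.3 = 1.7877e+08 m^3


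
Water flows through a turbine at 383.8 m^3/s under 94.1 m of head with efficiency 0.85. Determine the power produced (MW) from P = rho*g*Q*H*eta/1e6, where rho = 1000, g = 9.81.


P = 1000 * 9.81 * 383.8 * 94.1 * 0.85 / 1e6 = 301.1498 MW


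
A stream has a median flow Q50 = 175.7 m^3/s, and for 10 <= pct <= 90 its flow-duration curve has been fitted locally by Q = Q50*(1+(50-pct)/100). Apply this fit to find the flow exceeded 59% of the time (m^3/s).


Q = 175.7 * (1 + (50 - 59)/100) = 159.8870 m^3/s


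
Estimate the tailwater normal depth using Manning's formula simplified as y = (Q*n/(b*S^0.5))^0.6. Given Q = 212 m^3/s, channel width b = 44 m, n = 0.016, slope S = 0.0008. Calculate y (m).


y = (212 * 0.016 / (44 * 0.0008^0.5))^0.6 = 1.8251 m


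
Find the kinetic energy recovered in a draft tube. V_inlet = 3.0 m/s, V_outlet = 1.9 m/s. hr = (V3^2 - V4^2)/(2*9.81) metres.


hr = (3.0^2 - 1.9^2) / (2*9.81) = 0.2747 m


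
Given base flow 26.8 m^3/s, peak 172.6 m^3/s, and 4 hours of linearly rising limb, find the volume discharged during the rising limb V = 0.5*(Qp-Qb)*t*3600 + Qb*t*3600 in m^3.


V = 0.5*(172.6 - 26.8)*4*3600 + 26.8*4*3600 = 1.4357e+06 m^3


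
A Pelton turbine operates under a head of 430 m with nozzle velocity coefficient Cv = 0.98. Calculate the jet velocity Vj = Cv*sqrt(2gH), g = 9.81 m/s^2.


Vj = 0.98 * sqrt(2*9.81*430) = 90.0139 m/s


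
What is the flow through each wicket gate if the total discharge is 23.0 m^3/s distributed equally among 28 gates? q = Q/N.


q = 23.0 / 28 = 0.8214 m^3/s


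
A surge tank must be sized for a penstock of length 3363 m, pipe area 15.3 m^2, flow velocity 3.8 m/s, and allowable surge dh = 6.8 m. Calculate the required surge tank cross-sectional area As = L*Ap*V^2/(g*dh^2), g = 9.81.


As = 3363 * 15.3 * 3.8^2 / (9.81 * 6.8^2) = 1637.9425 m^2


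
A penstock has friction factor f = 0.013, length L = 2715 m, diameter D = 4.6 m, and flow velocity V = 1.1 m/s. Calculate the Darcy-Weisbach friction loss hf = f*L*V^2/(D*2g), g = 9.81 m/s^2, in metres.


hf = 0.013 * 2715 * 1.1^2 / (4.6 * 2 * 9.81) = 0.4732 m


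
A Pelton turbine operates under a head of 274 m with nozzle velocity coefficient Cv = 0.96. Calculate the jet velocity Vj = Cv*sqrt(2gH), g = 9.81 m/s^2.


Vj = 0.96 * sqrt(2*9.81*274) = 70.3876 m/s


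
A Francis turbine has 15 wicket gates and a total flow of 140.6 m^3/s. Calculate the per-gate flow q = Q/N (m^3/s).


q = 140.6 / 15 = 9.3733 m^3/s


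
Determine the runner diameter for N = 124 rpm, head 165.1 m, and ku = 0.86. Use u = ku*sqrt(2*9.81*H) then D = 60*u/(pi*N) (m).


u = 0.86 * sqrt(2*9.81*165.1) = 48.9465 m/s
D = 60 * 48.9465 / (pi * 124) = 7.5388 m


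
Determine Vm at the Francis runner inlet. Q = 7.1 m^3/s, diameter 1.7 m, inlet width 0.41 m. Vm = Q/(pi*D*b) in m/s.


Vm = 7.1 / (pi * 1.7 * 0.41) = 3.2425 m/s


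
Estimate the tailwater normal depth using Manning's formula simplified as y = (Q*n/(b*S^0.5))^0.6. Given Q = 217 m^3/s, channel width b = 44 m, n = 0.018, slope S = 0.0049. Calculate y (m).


y = (217 * 0.018 / (44 * 0.0049^0.5))^0.6 = 1.1532 m


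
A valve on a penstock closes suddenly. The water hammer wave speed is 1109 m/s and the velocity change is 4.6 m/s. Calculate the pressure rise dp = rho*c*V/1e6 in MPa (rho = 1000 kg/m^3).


dp = 1000 * 1109 * 4.6 / 1e6 = 5.1014 MPa


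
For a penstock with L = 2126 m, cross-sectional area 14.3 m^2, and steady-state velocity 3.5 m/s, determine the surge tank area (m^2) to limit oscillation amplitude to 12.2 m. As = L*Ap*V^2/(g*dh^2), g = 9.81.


As = 2126 * 14.3 * 3.5^2 / (9.81 * 12.2^2) = 255.0626 m^2


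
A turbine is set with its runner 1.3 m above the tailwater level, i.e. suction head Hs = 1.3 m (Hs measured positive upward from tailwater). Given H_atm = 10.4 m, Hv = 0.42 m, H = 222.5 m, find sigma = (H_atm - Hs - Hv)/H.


sigma = (10.4 - 1.3 - 0.42) / 222.5 = 0.0390


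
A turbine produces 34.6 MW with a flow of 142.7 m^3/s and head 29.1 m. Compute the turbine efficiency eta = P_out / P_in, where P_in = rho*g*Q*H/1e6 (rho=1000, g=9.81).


P_in = 1000 * 9.81 * 142.7 * 29.1 / 1e6 = 40.7367 MW
eta = 34.6 / 40.7367 = 0.8494


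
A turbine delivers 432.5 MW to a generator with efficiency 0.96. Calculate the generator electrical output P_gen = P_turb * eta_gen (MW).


P_gen = 432.5 * 0.96 = 415.2000 MW


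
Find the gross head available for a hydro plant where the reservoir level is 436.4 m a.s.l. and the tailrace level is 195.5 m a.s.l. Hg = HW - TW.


Hg = 436.4 - 195.5 = 240.9000 m


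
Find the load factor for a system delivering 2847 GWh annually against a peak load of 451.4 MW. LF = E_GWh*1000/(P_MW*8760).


LF = 2847 * 1000 / (451.4 * 8760) = 0.7200


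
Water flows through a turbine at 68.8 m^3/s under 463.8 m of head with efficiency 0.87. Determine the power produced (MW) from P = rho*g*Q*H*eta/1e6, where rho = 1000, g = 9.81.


P = 1000 * 9.81 * 68.8 * 463.8 * 0.87 / 1e6 = 272.3375 MW


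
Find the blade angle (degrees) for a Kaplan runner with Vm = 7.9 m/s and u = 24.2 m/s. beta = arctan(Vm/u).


beta = arctan(7.9 / 24.2) = 18.0791 degrees


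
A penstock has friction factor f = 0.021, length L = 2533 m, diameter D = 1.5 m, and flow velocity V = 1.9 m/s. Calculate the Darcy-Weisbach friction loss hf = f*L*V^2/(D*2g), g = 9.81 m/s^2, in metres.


hf = 0.021 * 2533 * 1.9^2 / (1.5 * 2 * 9.81) = 6.5249 m


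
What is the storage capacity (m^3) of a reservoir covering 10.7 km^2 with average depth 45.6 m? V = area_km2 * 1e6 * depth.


V = 10.7 * 1e6 * 45.6 = 4.8792e+08 m^3


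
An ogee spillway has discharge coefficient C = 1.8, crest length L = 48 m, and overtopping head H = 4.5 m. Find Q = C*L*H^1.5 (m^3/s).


Q = 1.8 * 48 * 4.5^1.5 = 824.7693 m^3/s


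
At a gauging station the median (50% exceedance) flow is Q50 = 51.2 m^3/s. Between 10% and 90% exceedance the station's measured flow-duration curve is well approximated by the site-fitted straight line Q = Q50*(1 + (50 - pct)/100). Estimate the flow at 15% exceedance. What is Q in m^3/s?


Q = 51.2 * (1 + (50 - 15)/100) = 69.1200 m^3/s


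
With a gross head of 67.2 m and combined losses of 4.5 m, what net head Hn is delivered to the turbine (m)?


Hn = 67.2 - 4.5 = 62.7000 m


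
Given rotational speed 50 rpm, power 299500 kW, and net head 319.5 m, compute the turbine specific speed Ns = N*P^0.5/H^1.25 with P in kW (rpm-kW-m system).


Ns = 50 * 299500^0.5 / 319.5^1.25 = 20.2572


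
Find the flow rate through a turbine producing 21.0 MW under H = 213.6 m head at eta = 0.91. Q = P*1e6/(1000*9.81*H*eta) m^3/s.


Q = 21.0 * 1e6 / (1000 * 9.81 * 213.6 * 0.91) = 11.0131 m^3/s


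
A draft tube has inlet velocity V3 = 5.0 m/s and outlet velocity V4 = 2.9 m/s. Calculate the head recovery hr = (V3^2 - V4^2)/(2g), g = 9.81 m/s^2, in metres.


hr = (5.0^2 - 2.9^2) / (2*9.81) = 0.8456 m


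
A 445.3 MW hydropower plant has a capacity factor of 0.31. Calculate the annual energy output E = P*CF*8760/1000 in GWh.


E = 445.3 * 0.31 * 8760 / 1000 = 1209.2567 GWh


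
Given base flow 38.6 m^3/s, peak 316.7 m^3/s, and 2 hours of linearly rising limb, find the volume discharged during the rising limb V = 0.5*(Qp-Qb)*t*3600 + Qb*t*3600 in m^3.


V = 0.5*(316.7 - 38.6)*2*3600 + 38.6*2*3600 = 1.2791e+06 m^3


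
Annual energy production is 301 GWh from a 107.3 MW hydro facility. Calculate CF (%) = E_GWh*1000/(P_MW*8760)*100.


CF = 301 * 1000 / (107.3 * 8760) * 100 = 32.0230 %


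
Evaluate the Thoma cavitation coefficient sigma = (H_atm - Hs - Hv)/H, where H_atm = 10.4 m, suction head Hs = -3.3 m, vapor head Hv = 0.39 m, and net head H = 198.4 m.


sigma = (10.4 - (-3.3) - 0.39) / 198.4 = 0.0671


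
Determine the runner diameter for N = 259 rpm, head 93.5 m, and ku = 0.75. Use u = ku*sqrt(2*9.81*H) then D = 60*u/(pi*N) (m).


u = 0.75 * sqrt(2*9.81*93.5) = 32.1230 m/s
D = 60 * 32.1230 / (pi * 259) = 2.3687 m


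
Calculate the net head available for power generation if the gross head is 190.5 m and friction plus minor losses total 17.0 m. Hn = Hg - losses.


Hn = 190.5 - 17.0 = 173.5000 m


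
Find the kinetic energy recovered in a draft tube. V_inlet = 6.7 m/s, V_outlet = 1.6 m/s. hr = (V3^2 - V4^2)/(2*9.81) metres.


hr = (6.7^2 - 1.6^2) / (2*9.81) = 2.1575 m


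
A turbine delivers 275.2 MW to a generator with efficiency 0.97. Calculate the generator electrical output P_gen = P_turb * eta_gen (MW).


P_gen = 275.2 * 0.97 = 266.9440 MW


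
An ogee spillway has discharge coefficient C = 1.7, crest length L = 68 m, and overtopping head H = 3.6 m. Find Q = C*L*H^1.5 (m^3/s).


Q = 1.7 * 68 * 3.6^1.5 = 789.6081 m^3/s


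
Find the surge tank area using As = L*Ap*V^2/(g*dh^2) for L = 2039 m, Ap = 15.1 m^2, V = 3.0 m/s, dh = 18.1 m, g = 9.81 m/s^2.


As = 2039 * 15.1 * 3.0^2 / (9.81 * 18.1^2) = 86.2205 m^2


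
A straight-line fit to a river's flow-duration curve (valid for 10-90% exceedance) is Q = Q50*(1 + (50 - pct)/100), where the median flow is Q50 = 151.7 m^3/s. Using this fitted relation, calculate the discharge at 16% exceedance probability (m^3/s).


Q = 151.7 * (1 + (50 - 16)/100) = 203.2780 m^3/s


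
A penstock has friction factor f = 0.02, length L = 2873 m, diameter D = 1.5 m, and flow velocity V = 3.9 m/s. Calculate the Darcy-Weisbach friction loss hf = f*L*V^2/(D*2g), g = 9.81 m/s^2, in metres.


hf = 0.02 * 2873 * 3.9^2 / (1.5 * 2 * 9.81) = 29.6965 m


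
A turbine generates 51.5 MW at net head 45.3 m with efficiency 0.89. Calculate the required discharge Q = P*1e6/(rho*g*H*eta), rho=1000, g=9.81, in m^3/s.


Q = 51.5 * 1e6 / (1000 * 9.81 * 45.3 * 0.89) = 130.2117 m^3/s


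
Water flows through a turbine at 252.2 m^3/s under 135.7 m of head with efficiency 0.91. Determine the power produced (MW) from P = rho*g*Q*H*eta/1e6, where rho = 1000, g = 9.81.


P = 1000 * 9.81 * 252.2 * 135.7 * 0.91 / 1e6 = 305.5170 MW


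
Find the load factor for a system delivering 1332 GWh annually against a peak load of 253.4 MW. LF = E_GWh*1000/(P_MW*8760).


LF = 1332 * 1000 / (253.4 * 8760) = 0.6001


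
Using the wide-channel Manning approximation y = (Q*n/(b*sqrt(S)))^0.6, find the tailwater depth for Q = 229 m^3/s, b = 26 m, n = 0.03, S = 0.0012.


y = (229 * 0.03 / (26 * 0.0012^0.5))^0.6 = 3.3840 m


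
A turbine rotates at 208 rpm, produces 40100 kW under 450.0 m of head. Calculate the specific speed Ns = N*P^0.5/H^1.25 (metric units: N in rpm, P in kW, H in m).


Ns = 208 * 40100^0.5 / 450.0^1.25 = 20.0965


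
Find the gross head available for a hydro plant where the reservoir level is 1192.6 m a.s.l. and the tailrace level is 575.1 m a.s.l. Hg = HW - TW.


Hg = 1192.6 - 575.1 = 617.5000 m


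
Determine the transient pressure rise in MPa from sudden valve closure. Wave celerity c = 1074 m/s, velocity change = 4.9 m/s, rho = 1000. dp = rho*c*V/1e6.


dp = 1000 * 1074 * 4.9 / 1e6 = 5.2626 MPa


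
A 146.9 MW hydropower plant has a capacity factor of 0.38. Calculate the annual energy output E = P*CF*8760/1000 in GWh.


E = 146.9 * 0.38 * 8760 / 1000 = 489.0007 GWh


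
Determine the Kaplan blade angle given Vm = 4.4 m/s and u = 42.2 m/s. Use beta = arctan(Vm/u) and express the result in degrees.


beta = arctan(4.4 / 42.2) = 5.9525 degrees


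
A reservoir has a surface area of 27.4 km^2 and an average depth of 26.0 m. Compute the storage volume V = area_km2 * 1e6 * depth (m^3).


V = 27.4 * 1e6 * 26.0 = 7.1240e+08 m^3


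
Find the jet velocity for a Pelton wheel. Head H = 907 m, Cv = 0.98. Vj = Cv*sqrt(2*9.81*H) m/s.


Vj = 0.98 * sqrt(2*9.81*907) = 130.7312 m/s


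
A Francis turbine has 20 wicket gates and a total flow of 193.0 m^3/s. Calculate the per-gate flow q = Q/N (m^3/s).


q = 193.0 / 20 = 9.6500 m^3/s


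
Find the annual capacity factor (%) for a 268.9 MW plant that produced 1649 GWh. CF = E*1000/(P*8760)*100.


CF = 1649 * 1000 / (268.9 * 8760) * 100 = 70.0045 %


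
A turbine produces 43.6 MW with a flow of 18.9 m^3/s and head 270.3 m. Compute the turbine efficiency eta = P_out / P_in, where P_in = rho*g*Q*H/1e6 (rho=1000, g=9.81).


P_in = 1000 * 9.81 * 18.9 * 270.3 / 1e6 = 50.1161 MW
eta = 43.6 / 50.1161 = 0.8700


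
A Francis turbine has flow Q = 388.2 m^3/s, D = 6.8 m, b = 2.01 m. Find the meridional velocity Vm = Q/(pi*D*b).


Vm = 388.2 / (pi * 6.8 * 2.01) = 9.0407 m/s


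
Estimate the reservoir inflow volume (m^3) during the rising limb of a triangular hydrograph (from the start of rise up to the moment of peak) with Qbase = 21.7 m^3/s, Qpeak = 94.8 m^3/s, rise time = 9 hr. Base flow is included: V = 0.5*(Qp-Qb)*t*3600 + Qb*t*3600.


V = 0.5*(94.8 - 21.7)*9*3600 + 21.7*9*3600 = 1.8873e+06 m^3


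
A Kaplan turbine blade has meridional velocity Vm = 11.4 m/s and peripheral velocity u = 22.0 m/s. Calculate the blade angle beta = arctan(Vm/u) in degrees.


beta = arctan(11.4 / 22.0) = 27.3924 degrees


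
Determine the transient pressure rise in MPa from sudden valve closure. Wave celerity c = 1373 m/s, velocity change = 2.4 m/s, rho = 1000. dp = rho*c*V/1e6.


dp = 1000 * 1373 * 2.4 / 1e6 = 3.2952 MPa


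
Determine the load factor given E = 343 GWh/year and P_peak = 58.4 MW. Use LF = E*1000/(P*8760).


LF = 343 * 1000 / (58.4 * 8760) = 0.6705


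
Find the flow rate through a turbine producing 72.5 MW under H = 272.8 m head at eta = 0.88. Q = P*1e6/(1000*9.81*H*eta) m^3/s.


Q = 72.5 * 1e6 / (1000 * 9.81 * 272.8 * 0.88) = 30.7852 m^3/s


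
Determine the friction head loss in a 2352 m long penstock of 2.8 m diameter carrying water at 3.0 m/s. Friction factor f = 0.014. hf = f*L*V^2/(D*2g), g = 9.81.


hf = 0.014 * 2352 * 3.0^2 / (2.8 * 2 * 9.81) = 5.3945 m


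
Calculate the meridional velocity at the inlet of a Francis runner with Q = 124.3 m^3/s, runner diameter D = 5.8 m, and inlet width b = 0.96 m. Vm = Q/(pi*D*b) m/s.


Vm = 124.3 / (pi * 5.8 * 0.96) = 7.1059 m/s


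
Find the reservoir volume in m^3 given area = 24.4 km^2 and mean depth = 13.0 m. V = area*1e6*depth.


V = 24.4 * 1e6 * 13.0 = 3.1720e+08 m^3


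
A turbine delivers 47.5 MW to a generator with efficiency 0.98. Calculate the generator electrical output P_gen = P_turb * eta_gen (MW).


P_gen = 47.5 * 0.98 = 46.5500 MW


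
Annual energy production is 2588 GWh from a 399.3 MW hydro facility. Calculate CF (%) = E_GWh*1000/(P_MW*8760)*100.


CF = 2588 * 1000 / (399.3 * 8760) * 100 = 73.9879 %


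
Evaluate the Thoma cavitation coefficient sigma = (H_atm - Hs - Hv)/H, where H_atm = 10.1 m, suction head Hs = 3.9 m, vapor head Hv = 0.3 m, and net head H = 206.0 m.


sigma = (10.1 - 3.9 - 0.3) / 206.0 = 0.0286


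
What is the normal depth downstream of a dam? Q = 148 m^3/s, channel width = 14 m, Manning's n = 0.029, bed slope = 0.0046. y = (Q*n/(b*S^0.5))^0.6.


y = (148 * 0.029 / (14 * 0.0046^0.5))^0.6 = 2.4722 m


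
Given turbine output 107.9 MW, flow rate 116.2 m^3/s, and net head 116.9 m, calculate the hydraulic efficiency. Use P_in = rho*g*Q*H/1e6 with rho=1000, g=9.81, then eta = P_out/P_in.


P_in = 1000 * 9.81 * 116.2 * 116.9 / 1e6 = 133.2569 MW
eta = 107.9 / 133.2569 = 0.8097


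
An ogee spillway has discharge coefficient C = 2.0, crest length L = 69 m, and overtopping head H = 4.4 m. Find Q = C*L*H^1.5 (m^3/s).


Q = 2.0 * 69 * 4.4^1.5 = 1273.6735 m^3/s


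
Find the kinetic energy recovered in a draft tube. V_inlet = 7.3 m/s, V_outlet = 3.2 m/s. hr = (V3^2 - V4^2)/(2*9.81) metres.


hr = (7.3^2 - 3.2^2) / (2*9.81) = 2.1942 m


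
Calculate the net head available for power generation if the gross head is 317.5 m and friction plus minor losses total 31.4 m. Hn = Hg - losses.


Hn = 317.5 - 31.4 = 286.1000 m


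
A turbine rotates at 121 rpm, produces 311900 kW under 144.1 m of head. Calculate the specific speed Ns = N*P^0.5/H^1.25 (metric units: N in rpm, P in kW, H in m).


Ns = 121 * 311900^0.5 / 144.1^1.25 = 135.3515


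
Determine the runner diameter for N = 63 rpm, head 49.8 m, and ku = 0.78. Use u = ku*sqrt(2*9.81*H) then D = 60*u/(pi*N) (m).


u = 0.78 * sqrt(2*9.81*49.8) = 24.3814 m/s
D = 60 * 24.3814 / (pi * 63) = 7.3913 m


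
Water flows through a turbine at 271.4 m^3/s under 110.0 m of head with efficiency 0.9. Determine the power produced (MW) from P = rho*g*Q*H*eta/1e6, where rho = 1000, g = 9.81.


P = 1000 * 9.81 * 271.4 * 110.0 * 0.9 / 1e6 = 263.5810 MW


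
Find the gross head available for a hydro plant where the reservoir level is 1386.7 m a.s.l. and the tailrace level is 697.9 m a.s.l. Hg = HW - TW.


Hg = 1386.7 - 697.9 = 688.8000 m


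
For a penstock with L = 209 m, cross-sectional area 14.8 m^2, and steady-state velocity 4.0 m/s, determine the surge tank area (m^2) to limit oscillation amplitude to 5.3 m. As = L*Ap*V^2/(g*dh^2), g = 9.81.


As = 209 * 14.8 * 4.0^2 / (9.81 * 5.3^2) = 179.6004 m^2


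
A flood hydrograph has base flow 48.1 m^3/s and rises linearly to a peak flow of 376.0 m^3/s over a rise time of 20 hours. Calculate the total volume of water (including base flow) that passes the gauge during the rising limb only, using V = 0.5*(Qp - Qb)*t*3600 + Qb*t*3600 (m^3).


V = 0.5*(376.0 - 48.1)*20*3600 + 48.1*20*3600 = 1.5268e+07 m^3


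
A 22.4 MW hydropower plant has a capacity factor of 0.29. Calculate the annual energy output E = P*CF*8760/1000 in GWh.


E = 22.4 * 0.29 * 8760 / 1000 = 56.9050 GWh


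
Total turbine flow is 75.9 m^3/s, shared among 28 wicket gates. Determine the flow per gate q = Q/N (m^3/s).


q = 75.9 / 28 = 2.7107 m^3/s


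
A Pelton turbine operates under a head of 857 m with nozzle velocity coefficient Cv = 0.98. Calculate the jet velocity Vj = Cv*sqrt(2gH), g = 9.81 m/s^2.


Vj = 0.98 * sqrt(2*9.81*857) = 127.0767 m/s


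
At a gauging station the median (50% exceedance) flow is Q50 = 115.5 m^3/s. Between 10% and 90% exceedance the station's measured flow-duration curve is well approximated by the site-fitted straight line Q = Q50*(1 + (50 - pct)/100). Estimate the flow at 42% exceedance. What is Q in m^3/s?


Q = 115.5 * (1 + (50 - 42)/100) = 124.7400 m^3/s


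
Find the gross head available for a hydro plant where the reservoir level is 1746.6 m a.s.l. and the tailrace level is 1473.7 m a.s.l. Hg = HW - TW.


Hg = 1746.6 - 1473.7 = 272.9000 m


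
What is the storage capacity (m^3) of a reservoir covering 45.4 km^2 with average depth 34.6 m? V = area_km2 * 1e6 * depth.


V = 45.4 * 1e6 * 34.6 = 1.5708e+09 m^3


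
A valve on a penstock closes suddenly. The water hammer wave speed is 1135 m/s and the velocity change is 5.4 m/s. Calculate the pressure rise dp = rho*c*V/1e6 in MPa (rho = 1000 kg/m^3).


dp = 1000 * 1135 * 5.4 / 1e6 = 6.1290 MPa


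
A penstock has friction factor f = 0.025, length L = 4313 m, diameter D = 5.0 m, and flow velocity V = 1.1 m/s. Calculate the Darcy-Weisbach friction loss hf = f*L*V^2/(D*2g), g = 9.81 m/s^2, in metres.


hf = 0.025 * 4313 * 1.1^2 / (5.0 * 2 * 9.81) = 1.3300 m


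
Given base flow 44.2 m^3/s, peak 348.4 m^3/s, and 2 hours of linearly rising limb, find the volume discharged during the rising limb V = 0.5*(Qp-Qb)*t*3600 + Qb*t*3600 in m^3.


V = 0.5*(348.4 - 44.2)*2*3600 + 44.2*2*3600 = 1.4134e+06 m^3


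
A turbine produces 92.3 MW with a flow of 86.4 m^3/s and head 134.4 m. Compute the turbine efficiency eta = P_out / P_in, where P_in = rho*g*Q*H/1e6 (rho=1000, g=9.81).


P_in = 1000 * 9.81 * 86.4 * 134.4 / 1e6 = 113.9153 MW
eta = 92.3 / 113.9153 = 0.8103


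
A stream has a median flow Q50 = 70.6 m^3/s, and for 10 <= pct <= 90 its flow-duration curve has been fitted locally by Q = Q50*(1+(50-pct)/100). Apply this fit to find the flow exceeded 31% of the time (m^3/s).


Q = 70.6 * (1 + (50 - 31)/100) = 84.0140 m^3/s


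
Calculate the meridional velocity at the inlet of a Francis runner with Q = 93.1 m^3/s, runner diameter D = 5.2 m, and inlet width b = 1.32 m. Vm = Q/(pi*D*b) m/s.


Vm = 93.1 / (pi * 5.2 * 1.32) = 4.3174 m/s


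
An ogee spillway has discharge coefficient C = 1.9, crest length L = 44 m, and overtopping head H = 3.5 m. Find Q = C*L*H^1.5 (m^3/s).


Q = 1.9 * 44 * 3.5^1.5 = 547.4045 m^3/s


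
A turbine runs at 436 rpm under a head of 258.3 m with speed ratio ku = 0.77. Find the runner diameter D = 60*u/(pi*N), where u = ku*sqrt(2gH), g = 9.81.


u = 0.77 * sqrt(2*9.81*258.3) = 54.8154 m/s
D = 60 * 54.8154 / (pi * 436) = 2.4011 m


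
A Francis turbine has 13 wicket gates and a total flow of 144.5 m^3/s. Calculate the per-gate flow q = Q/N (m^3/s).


q = 144.5 / 13 = 11.1154 m^3/s


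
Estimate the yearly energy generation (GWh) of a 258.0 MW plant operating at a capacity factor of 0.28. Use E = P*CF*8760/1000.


E = 258.0 * 0.28 * 8760 / 1000 = 632.8224 GWh


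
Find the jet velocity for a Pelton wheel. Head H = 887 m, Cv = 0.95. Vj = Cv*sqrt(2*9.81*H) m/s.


Vj = 0.95 * sqrt(2*9.81*887) = 125.3242 m/s


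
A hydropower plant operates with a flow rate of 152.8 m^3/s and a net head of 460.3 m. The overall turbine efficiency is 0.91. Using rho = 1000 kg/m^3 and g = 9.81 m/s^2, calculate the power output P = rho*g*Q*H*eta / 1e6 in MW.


P = 1000 * 9.81 * 152.8 * 460.3 * 0.91 / 1e6 = 627.8772 MW


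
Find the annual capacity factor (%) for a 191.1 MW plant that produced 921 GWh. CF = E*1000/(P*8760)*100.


CF = 921 * 1000 / (191.1 * 8760) * 100 = 55.0167 %


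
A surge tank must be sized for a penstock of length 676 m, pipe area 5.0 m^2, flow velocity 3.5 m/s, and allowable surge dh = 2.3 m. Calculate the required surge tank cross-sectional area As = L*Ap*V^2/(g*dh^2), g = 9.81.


As = 676 * 5.0 * 3.5^2 / (9.81 * 2.3^2) = 797.8626 m^2


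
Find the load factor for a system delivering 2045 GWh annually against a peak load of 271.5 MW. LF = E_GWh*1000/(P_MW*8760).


LF = 2045 * 1000 / (271.5 * 8760) = 0.8598


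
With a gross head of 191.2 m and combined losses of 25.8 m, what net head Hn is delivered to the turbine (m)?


Hn = 191.2 - 25.8 = 165.4000 m


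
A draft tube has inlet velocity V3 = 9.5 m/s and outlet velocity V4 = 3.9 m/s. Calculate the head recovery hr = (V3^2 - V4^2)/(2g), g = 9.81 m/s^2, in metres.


hr = (9.5^2 - 3.9^2) / (2*9.81) = 3.8247 m


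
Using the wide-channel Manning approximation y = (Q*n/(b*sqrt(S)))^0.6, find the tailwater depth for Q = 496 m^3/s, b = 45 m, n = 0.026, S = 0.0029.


y = (496 * 0.026 / (45 * 0.0029^0.5))^0.6 = 2.7266 m


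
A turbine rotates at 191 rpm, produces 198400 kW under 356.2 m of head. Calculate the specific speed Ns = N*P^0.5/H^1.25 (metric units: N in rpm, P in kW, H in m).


Ns = 191 * 198400^0.5 / 356.2^1.25 = 54.9777


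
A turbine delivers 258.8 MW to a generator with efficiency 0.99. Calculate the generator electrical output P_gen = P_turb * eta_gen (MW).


P_gen = 258.8 * 0.99 = 256.2120 MW


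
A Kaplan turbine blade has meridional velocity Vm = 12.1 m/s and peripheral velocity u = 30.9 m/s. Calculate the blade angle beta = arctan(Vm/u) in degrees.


beta = arctan(12.1 / 30.9) = 21.3846 degrees


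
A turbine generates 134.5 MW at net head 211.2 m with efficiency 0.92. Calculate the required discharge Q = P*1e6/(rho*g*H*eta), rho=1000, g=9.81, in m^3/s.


Q = 134.5 * 1e6 / (1000 * 9.81 * 211.2 * 0.92) = 70.5621 m^3/s


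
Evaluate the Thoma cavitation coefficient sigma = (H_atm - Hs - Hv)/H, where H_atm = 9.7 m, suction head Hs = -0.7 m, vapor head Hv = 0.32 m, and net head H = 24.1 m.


sigma = (9.7 - (-0.7) - 0.32) / 24.1 = 0.4183


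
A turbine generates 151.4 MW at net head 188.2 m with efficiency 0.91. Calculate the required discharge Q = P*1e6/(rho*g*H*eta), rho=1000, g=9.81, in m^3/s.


Q = 151.4 * 1e6 / (1000 * 9.81 * 188.2 * 0.91) = 90.1147 m^3/s


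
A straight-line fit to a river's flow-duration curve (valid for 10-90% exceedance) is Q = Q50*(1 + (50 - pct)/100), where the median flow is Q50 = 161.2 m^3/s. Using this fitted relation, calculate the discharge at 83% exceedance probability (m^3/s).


Q = 161.2 * (1 + (50 - 83)/100) = 108.0040 m^3/s


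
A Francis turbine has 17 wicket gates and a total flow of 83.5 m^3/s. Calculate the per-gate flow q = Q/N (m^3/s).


q = 83.5 / 17 = 4.9118 m^3/s


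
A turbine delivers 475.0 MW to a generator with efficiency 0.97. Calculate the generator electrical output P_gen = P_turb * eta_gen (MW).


P_gen = 475.0 * 0.97 = 460.7500 MW


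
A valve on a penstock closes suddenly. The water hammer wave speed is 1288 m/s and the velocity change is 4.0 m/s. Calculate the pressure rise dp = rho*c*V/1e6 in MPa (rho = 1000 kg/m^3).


dp = 1000 * 1288 * 4.0 / 1e6 = 5.1520 MPa


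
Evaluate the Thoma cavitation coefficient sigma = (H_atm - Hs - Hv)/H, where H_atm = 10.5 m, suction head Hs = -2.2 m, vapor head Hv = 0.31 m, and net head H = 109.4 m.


sigma = (10.5 - (-2.2) - 0.31) / 109.4 = 0.1133


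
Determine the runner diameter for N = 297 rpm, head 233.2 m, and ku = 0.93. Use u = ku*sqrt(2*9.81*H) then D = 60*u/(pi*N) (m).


u = 0.93 * sqrt(2*9.81*233.2) = 62.9067 m/s
D = 60 * 62.9067 / (pi * 297) = 4.0452 m


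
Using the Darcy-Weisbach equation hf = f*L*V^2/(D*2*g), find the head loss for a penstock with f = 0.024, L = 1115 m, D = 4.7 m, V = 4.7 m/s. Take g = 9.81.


hf = 0.024 * 1115 * 4.7^2 / (4.7 * 2 * 9.81) = 6.4104 m


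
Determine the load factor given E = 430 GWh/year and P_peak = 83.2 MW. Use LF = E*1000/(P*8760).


LF = 430 * 1000 / (83.2 * 8760) = 0.5900


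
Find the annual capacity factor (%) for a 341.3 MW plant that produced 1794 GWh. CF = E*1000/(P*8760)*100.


CF = 1794 * 1000 / (341.3 * 8760) * 100 = 60.0043 %


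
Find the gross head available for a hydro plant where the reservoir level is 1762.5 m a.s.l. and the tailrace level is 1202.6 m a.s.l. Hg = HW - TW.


Hg = 1762.5 - 1202.6 = 559.9000 m


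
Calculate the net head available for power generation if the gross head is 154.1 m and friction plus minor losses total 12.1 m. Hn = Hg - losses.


Hn = 154.1 - 12.1 = 142.0000 m


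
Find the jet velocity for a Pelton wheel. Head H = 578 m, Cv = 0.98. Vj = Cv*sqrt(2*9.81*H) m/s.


Vj = 0.98 * sqrt(2*9.81*578) = 104.3613 m/s


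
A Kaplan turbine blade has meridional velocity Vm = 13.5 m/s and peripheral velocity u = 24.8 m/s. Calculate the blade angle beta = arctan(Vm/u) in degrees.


beta = arctan(13.5 / 24.8) = 28.5619 degrees


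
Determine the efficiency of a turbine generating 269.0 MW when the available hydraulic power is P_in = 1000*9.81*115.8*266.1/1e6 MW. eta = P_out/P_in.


P_in = 1000 * 9.81 * 115.8 * 266.1 / 1e6 = 302.2891 MW
eta = 269.0 / 302.2891 = 0.8899


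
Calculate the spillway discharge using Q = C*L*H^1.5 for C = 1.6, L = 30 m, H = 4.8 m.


Q = 1.6 * 30 * 4.8^1.5 = 504.7811 m^3/s


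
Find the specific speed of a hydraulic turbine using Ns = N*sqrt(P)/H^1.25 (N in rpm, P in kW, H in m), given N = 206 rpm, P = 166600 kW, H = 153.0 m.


Ns = 206 * 166600^0.5 / 153.0^1.25 = 156.2573


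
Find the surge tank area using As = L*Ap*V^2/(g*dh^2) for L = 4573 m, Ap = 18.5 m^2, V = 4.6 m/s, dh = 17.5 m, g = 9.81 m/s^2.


As = 4573 * 18.5 * 4.6^2 / (9.81 * 17.5^2) = 595.8590 m^2


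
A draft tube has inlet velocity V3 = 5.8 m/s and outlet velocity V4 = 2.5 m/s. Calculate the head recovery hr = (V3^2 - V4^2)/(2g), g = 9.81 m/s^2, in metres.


hr = (5.8^2 - 2.5^2) / (2*9.81) = 1.3960 m


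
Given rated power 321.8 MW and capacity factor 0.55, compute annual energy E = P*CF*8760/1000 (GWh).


E = 321.8 * 0.55 * 8760 / 1000 = 1550.4324 GWh


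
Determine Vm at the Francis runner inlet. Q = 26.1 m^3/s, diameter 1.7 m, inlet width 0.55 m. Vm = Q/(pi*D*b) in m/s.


Vm = 26.1 / (pi * 1.7 * 0.55) = 8.8854 m/s


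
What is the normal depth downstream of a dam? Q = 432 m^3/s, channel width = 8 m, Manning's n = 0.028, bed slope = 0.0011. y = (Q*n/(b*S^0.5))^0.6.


y = (432 * 0.028 / (8 * 0.0011^0.5))^0.6 = 9.8927 m


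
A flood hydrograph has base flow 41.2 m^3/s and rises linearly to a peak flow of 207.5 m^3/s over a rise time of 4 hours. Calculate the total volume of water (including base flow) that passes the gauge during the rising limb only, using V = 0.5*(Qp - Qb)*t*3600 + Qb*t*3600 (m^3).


V = 0.5*(207.5 - 41.2)*4*3600 + 41.2*4*3600 = 1.7906e+06 m^3


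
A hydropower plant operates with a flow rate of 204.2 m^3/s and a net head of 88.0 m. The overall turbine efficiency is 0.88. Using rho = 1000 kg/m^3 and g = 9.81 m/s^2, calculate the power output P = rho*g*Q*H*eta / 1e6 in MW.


P = 1000 * 9.81 * 204.2 * 88.0 * 0.88 / 1e6 = 155.1280 MW


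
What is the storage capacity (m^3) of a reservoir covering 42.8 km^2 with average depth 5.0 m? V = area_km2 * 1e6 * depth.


V = 42.8 * 1e6 * 5.0 = 2.1400e+08 m^3


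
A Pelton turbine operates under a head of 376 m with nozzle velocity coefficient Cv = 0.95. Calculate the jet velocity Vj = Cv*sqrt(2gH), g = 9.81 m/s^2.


Vj = 0.95 * sqrt(2*9.81*376) = 81.5957 m/s


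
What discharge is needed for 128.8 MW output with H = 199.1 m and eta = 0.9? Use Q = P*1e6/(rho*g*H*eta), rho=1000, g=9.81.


Q = 128.8 * 1e6 / (1000 * 9.81 * 199.1 * 0.9) = 73.2712 m^3/s


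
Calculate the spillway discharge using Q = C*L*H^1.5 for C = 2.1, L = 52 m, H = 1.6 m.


Q = 2.1 * 52 * 1.6^1.5 = 221.0053 m^3/s


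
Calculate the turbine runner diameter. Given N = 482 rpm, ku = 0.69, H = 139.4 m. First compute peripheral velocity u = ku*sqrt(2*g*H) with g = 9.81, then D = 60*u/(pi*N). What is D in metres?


u = 0.69 * sqrt(2*9.81*139.4) = 36.0853 m/s
D = 60 * 36.0853 / (pi * 482) = 1.4298 m


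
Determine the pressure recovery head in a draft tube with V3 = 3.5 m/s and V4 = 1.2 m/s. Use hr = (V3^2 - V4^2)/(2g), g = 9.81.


hr = (3.5^2 - 1.2^2) / (2*9.81) = 0.5510 m


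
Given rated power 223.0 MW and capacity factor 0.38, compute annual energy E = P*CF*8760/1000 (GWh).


E = 223.0 * 0.38 * 8760 / 1000 = 742.3224 GWh


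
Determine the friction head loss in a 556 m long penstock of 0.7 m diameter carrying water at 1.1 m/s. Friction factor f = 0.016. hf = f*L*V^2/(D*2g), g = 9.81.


hf = 0.016 * 556 * 1.1^2 / (0.7 * 2 * 9.81) = 0.7838 m


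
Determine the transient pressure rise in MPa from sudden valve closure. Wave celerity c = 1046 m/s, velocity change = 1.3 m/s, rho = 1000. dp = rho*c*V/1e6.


dp = 1000 * 1046 * 1.3 / 1e6 = 1.3598 MPa


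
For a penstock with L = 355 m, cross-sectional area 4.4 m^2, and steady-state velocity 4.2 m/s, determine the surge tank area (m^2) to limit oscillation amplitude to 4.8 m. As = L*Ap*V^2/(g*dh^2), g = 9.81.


As = 355 * 4.4 * 4.2^2 / (9.81 * 4.8^2) = 121.9069 m^2


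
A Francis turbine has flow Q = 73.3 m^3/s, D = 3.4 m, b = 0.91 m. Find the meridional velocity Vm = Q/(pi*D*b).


Vm = 73.3 / (pi * 3.4 * 0.91) = 7.5411 m/s


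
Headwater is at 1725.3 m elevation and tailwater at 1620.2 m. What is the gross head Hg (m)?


Hg = 1725.3 - 1620.2 = 105.1000 m


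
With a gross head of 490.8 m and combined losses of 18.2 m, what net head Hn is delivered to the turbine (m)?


Hn = 490.8 - 18.2 = 472.6000 m


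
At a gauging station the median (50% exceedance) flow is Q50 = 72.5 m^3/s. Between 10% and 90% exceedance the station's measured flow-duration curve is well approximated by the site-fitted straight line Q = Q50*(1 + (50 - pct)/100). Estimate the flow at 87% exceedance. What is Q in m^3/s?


Q = 72.5 * (1 + (50 - 87)/100) = 45.6750 m^3/s


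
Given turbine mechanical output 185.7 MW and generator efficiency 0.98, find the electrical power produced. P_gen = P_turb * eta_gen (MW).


P_gen = 185.7 * 0.98 = 181.9860 MW


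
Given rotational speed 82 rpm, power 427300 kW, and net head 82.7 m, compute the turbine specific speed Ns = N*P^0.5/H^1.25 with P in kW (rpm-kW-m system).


Ns = 82 * 427300^0.5 / 82.7^1.25 = 214.9307


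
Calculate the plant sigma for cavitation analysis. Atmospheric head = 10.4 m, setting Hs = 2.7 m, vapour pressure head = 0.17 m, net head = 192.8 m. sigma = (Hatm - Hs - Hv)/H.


sigma = (10.4 - 2.7 - 0.17) / 192.8 = 0.0391


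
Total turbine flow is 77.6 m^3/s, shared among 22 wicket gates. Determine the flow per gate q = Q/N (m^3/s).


q = 77.6 / 22 = 3.5273 m^3/s


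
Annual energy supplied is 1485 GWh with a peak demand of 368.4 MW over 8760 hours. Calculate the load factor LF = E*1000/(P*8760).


LF = 1485 * 1000 / (368.4 * 8760) = 0.4602


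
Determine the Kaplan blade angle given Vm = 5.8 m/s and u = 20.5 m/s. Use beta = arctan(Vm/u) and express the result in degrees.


beta = arctan(5.8 / 20.5) = 15.7976 degrees


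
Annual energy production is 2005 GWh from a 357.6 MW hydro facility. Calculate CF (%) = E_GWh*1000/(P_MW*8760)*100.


CF = 2005 * 1000 / (357.6 * 8760) * 100 = 64.0048 %


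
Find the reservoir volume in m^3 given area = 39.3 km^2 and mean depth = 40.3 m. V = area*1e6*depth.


V = 39.3 * 1e6 * 40.3 = 1.5838e+09 m^3


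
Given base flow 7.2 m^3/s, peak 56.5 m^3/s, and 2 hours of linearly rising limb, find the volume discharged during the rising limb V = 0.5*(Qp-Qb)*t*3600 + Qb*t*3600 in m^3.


V = 0.5*(56.5 - 7.2)*2*3600 + 7.2*2*3600 = 229320.0000 m^3


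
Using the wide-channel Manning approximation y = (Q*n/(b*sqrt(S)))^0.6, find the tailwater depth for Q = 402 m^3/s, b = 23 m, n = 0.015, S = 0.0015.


y = (402 * 0.015 / (23 * 0.0015^0.5))^0.6 = 3.1501 m


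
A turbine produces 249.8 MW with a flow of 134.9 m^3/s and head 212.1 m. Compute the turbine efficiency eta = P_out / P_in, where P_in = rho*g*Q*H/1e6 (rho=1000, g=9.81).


P_in = 1000 * 9.81 * 134.9 * 212.1 / 1e6 = 280.6866 MW
eta = 249.8 / 280.6866 = 0.8900


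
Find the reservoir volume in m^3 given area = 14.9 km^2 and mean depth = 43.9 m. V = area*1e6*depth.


V = 14.9 * 1e6 * 43.9 = 6.5411e+08 m^3


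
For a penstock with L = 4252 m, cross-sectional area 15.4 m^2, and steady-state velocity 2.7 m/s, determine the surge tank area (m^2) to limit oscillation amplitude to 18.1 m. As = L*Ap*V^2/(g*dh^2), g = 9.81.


As = 4252 * 15.4 * 2.7^2 / (9.81 * 18.1^2) = 148.5304 m^2


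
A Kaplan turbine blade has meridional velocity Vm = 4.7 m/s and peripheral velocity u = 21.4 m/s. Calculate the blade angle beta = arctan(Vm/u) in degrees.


beta = arctan(4.7 / 21.4) = 12.3870 degrees


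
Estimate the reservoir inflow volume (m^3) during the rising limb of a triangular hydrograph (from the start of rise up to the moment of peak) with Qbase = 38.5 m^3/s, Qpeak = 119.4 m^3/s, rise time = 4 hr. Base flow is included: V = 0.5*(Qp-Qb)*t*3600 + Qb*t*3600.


V = 0.5*(119.4 - 38.5)*4*3600 + 38.5*4*3600 = 1.1369e+06 m^3
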